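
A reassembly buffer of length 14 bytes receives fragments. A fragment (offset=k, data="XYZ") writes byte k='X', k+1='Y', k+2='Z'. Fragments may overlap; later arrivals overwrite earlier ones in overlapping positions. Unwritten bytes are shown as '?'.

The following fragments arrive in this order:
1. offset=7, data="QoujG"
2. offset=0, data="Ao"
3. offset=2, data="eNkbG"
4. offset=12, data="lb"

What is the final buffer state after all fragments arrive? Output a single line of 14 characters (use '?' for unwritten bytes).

Answer: AoeNkbGQoujGlb

Derivation:
Fragment 1: offset=7 data="QoujG" -> buffer=???????QoujG??
Fragment 2: offset=0 data="Ao" -> buffer=Ao?????QoujG??
Fragment 3: offset=2 data="eNkbG" -> buffer=AoeNkbGQoujG??
Fragment 4: offset=12 data="lb" -> buffer=AoeNkbGQoujGlb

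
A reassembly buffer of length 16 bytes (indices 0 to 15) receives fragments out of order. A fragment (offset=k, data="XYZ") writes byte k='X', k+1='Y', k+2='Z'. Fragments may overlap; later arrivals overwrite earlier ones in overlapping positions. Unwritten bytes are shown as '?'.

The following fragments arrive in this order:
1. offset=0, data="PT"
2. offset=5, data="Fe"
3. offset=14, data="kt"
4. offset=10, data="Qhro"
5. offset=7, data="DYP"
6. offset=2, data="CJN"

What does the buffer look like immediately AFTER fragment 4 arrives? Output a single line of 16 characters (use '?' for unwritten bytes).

Answer: PT???Fe???Qhrokt

Derivation:
Fragment 1: offset=0 data="PT" -> buffer=PT??????????????
Fragment 2: offset=5 data="Fe" -> buffer=PT???Fe?????????
Fragment 3: offset=14 data="kt" -> buffer=PT???Fe???????kt
Fragment 4: offset=10 data="Qhro" -> buffer=PT???Fe???Qhrokt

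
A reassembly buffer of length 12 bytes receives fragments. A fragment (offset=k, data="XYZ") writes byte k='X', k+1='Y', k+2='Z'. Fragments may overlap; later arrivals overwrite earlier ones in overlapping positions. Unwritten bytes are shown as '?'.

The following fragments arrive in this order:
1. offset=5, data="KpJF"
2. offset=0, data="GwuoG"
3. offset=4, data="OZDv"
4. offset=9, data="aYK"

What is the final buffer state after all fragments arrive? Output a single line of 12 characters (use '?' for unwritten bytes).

Answer: GwuoOZDvFaYK

Derivation:
Fragment 1: offset=5 data="KpJF" -> buffer=?????KpJF???
Fragment 2: offset=0 data="GwuoG" -> buffer=GwuoGKpJF???
Fragment 3: offset=4 data="OZDv" -> buffer=GwuoOZDvF???
Fragment 4: offset=9 data="aYK" -> buffer=GwuoOZDvFaYK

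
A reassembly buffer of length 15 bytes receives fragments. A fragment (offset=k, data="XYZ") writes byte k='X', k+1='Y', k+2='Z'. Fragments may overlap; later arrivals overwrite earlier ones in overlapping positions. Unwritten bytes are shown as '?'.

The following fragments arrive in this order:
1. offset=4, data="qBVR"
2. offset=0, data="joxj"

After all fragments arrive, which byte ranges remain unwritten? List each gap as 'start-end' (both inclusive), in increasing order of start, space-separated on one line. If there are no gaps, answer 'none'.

Answer: 8-14

Derivation:
Fragment 1: offset=4 len=4
Fragment 2: offset=0 len=4
Gaps: 8-14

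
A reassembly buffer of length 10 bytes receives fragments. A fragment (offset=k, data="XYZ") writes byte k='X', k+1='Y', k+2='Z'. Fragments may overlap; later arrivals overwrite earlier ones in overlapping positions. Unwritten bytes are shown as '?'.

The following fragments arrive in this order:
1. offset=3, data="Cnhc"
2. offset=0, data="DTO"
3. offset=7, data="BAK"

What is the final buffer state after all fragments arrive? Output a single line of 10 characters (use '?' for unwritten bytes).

Fragment 1: offset=3 data="Cnhc" -> buffer=???Cnhc???
Fragment 2: offset=0 data="DTO" -> buffer=DTOCnhc???
Fragment 3: offset=7 data="BAK" -> buffer=DTOCnhcBAK

Answer: DTOCnhcBAK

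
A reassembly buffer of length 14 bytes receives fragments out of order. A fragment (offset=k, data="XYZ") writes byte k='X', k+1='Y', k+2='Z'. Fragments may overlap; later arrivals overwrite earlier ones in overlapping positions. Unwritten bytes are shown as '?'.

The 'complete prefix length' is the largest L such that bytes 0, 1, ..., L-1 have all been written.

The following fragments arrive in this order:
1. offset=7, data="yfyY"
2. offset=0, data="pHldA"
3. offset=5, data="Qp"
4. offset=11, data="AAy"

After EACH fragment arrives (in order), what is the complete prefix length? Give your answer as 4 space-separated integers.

Fragment 1: offset=7 data="yfyY" -> buffer=???????yfyY??? -> prefix_len=0
Fragment 2: offset=0 data="pHldA" -> buffer=pHldA??yfyY??? -> prefix_len=5
Fragment 3: offset=5 data="Qp" -> buffer=pHldAQpyfyY??? -> prefix_len=11
Fragment 4: offset=11 data="AAy" -> buffer=pHldAQpyfyYAAy -> prefix_len=14

Answer: 0 5 11 14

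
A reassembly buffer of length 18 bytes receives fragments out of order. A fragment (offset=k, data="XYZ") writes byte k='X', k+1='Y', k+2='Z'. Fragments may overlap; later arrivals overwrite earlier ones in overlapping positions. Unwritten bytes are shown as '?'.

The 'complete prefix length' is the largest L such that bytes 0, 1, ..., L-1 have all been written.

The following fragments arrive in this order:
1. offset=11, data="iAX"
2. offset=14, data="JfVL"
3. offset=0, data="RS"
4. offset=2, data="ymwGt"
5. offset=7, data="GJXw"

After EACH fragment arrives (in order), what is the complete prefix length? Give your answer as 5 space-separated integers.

Answer: 0 0 2 7 18

Derivation:
Fragment 1: offset=11 data="iAX" -> buffer=???????????iAX???? -> prefix_len=0
Fragment 2: offset=14 data="JfVL" -> buffer=???????????iAXJfVL -> prefix_len=0
Fragment 3: offset=0 data="RS" -> buffer=RS?????????iAXJfVL -> prefix_len=2
Fragment 4: offset=2 data="ymwGt" -> buffer=RSymwGt????iAXJfVL -> prefix_len=7
Fragment 5: offset=7 data="GJXw" -> buffer=RSymwGtGJXwiAXJfVL -> prefix_len=18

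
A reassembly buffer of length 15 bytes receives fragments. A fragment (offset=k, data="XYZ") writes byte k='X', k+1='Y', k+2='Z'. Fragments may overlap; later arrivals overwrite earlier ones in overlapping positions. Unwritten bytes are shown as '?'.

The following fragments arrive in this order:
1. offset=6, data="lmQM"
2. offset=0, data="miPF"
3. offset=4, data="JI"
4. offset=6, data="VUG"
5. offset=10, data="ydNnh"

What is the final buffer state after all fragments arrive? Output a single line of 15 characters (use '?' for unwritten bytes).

Answer: miPFJIVUGMydNnh

Derivation:
Fragment 1: offset=6 data="lmQM" -> buffer=??????lmQM?????
Fragment 2: offset=0 data="miPF" -> buffer=miPF??lmQM?????
Fragment 3: offset=4 data="JI" -> buffer=miPFJIlmQM?????
Fragment 4: offset=6 data="VUG" -> buffer=miPFJIVUGM?????
Fragment 5: offset=10 data="ydNnh" -> buffer=miPFJIVUGMydNnh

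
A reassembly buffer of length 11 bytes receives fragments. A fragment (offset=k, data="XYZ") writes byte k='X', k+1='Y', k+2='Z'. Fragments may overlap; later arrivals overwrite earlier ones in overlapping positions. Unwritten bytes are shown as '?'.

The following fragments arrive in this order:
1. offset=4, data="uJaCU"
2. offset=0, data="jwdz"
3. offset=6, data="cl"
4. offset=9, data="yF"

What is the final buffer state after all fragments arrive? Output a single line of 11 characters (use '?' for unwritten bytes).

Answer: jwdzuJclUyF

Derivation:
Fragment 1: offset=4 data="uJaCU" -> buffer=????uJaCU??
Fragment 2: offset=0 data="jwdz" -> buffer=jwdzuJaCU??
Fragment 3: offset=6 data="cl" -> buffer=jwdzuJclU??
Fragment 4: offset=9 data="yF" -> buffer=jwdzuJclUyF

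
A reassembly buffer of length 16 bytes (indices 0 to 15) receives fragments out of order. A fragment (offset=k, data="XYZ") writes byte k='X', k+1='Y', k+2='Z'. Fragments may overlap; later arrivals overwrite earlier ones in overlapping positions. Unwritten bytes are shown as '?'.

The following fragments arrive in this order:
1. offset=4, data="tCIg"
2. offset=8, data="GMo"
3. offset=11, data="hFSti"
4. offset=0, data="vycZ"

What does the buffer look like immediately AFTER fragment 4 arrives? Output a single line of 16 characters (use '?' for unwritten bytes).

Answer: vycZtCIgGMohFSti

Derivation:
Fragment 1: offset=4 data="tCIg" -> buffer=????tCIg????????
Fragment 2: offset=8 data="GMo" -> buffer=????tCIgGMo?????
Fragment 3: offset=11 data="hFSti" -> buffer=????tCIgGMohFSti
Fragment 4: offset=0 data="vycZ" -> buffer=vycZtCIgGMohFSti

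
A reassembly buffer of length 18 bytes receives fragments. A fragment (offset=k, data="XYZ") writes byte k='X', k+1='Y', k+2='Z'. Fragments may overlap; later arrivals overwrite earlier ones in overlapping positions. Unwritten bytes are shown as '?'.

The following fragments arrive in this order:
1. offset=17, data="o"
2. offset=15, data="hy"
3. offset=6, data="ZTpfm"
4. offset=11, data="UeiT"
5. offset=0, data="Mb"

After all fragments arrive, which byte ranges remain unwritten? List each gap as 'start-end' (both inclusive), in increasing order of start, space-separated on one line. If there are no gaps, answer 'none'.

Answer: 2-5

Derivation:
Fragment 1: offset=17 len=1
Fragment 2: offset=15 len=2
Fragment 3: offset=6 len=5
Fragment 4: offset=11 len=4
Fragment 5: offset=0 len=2
Gaps: 2-5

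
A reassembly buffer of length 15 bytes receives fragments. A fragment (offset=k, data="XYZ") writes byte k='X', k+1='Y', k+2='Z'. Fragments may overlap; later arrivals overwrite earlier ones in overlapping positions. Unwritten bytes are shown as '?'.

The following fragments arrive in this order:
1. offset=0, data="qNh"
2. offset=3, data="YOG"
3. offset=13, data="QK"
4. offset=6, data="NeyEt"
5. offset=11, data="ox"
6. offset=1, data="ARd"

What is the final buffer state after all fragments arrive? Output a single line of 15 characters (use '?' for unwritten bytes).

Answer: qARdOGNeyEtoxQK

Derivation:
Fragment 1: offset=0 data="qNh" -> buffer=qNh????????????
Fragment 2: offset=3 data="YOG" -> buffer=qNhYOG?????????
Fragment 3: offset=13 data="QK" -> buffer=qNhYOG???????QK
Fragment 4: offset=6 data="NeyEt" -> buffer=qNhYOGNeyEt??QK
Fragment 5: offset=11 data="ox" -> buffer=qNhYOGNeyEtoxQK
Fragment 6: offset=1 data="ARd" -> buffer=qARdOGNeyEtoxQK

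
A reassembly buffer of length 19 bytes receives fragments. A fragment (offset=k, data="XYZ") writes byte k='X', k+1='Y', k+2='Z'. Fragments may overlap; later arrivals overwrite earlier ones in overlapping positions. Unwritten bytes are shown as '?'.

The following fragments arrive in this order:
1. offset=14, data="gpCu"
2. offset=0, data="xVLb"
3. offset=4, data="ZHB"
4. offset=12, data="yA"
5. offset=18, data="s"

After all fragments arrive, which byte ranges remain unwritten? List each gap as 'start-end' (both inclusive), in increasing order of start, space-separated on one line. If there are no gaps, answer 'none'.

Answer: 7-11

Derivation:
Fragment 1: offset=14 len=4
Fragment 2: offset=0 len=4
Fragment 3: offset=4 len=3
Fragment 4: offset=12 len=2
Fragment 5: offset=18 len=1
Gaps: 7-11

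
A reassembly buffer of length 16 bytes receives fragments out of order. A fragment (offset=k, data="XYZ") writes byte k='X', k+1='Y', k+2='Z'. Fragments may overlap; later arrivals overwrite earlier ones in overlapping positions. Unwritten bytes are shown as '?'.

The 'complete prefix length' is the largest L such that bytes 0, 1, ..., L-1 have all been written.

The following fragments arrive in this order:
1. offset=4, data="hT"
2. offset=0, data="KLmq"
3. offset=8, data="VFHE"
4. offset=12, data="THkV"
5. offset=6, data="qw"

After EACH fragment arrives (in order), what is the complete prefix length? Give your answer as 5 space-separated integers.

Fragment 1: offset=4 data="hT" -> buffer=????hT?????????? -> prefix_len=0
Fragment 2: offset=0 data="KLmq" -> buffer=KLmqhT?????????? -> prefix_len=6
Fragment 3: offset=8 data="VFHE" -> buffer=KLmqhT??VFHE???? -> prefix_len=6
Fragment 4: offset=12 data="THkV" -> buffer=KLmqhT??VFHETHkV -> prefix_len=6
Fragment 5: offset=6 data="qw" -> buffer=KLmqhTqwVFHETHkV -> prefix_len=16

Answer: 0 6 6 6 16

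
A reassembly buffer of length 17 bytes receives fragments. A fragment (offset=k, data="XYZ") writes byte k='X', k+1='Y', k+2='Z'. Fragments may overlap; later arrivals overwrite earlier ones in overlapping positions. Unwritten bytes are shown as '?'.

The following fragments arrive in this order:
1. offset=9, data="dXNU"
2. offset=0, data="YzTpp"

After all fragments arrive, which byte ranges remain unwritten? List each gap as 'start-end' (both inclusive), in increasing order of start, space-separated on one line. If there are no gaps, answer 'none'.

Fragment 1: offset=9 len=4
Fragment 2: offset=0 len=5
Gaps: 5-8 13-16

Answer: 5-8 13-16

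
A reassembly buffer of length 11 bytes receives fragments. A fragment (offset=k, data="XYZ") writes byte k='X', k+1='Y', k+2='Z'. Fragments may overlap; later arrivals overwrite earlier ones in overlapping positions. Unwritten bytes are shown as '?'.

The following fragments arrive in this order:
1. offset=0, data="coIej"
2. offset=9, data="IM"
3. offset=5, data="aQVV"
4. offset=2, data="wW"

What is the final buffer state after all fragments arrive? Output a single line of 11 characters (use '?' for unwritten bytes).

Answer: cowWjaQVVIM

Derivation:
Fragment 1: offset=0 data="coIej" -> buffer=coIej??????
Fragment 2: offset=9 data="IM" -> buffer=coIej????IM
Fragment 3: offset=5 data="aQVV" -> buffer=coIejaQVVIM
Fragment 4: offset=2 data="wW" -> buffer=cowWjaQVVIM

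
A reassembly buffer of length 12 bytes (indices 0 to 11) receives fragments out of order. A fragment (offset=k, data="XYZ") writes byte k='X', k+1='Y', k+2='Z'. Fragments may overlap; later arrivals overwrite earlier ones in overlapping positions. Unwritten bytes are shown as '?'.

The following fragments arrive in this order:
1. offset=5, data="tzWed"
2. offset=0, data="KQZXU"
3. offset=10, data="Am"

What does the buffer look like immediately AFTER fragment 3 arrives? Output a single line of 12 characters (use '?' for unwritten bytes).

Fragment 1: offset=5 data="tzWed" -> buffer=?????tzWed??
Fragment 2: offset=0 data="KQZXU" -> buffer=KQZXUtzWed??
Fragment 3: offset=10 data="Am" -> buffer=KQZXUtzWedAm

Answer: KQZXUtzWedAm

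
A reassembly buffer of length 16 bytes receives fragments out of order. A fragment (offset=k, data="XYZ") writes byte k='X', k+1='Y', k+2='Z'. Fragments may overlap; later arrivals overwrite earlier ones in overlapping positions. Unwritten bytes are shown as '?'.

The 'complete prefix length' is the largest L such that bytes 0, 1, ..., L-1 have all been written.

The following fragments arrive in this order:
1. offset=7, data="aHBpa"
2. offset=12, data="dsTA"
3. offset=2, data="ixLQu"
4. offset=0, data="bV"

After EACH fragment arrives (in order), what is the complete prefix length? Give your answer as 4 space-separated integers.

Fragment 1: offset=7 data="aHBpa" -> buffer=???????aHBpa???? -> prefix_len=0
Fragment 2: offset=12 data="dsTA" -> buffer=???????aHBpadsTA -> prefix_len=0
Fragment 3: offset=2 data="ixLQu" -> buffer=??ixLQuaHBpadsTA -> prefix_len=0
Fragment 4: offset=0 data="bV" -> buffer=bVixLQuaHBpadsTA -> prefix_len=16

Answer: 0 0 0 16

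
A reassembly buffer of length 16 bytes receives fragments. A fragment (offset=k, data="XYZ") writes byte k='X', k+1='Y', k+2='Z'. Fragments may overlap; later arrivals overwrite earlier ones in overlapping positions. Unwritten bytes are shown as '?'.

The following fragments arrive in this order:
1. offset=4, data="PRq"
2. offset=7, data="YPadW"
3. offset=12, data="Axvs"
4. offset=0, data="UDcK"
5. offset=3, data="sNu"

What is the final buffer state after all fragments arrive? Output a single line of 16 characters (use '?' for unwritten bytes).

Fragment 1: offset=4 data="PRq" -> buffer=????PRq?????????
Fragment 2: offset=7 data="YPadW" -> buffer=????PRqYPadW????
Fragment 3: offset=12 data="Axvs" -> buffer=????PRqYPadWAxvs
Fragment 4: offset=0 data="UDcK" -> buffer=UDcKPRqYPadWAxvs
Fragment 5: offset=3 data="sNu" -> buffer=UDcsNuqYPadWAxvs

Answer: UDcsNuqYPadWAxvs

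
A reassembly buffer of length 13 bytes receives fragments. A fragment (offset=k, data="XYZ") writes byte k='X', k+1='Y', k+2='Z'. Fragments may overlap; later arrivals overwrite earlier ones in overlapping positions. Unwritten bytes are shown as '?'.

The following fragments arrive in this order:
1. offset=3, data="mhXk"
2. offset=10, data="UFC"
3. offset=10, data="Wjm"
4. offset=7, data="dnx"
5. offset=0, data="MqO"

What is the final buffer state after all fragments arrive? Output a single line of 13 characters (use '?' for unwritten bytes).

Answer: MqOmhXkdnxWjm

Derivation:
Fragment 1: offset=3 data="mhXk" -> buffer=???mhXk??????
Fragment 2: offset=10 data="UFC" -> buffer=???mhXk???UFC
Fragment 3: offset=10 data="Wjm" -> buffer=???mhXk???Wjm
Fragment 4: offset=7 data="dnx" -> buffer=???mhXkdnxWjm
Fragment 5: offset=0 data="MqO" -> buffer=MqOmhXkdnxWjm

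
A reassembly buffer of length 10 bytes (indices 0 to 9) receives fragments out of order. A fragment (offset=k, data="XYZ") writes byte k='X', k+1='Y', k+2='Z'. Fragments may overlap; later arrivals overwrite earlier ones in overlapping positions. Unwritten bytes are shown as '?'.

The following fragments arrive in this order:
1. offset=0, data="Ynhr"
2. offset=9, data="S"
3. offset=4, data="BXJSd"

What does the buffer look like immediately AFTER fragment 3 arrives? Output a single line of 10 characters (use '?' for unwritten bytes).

Fragment 1: offset=0 data="Ynhr" -> buffer=Ynhr??????
Fragment 2: offset=9 data="S" -> buffer=Ynhr?????S
Fragment 3: offset=4 data="BXJSd" -> buffer=YnhrBXJSdS

Answer: YnhrBXJSdS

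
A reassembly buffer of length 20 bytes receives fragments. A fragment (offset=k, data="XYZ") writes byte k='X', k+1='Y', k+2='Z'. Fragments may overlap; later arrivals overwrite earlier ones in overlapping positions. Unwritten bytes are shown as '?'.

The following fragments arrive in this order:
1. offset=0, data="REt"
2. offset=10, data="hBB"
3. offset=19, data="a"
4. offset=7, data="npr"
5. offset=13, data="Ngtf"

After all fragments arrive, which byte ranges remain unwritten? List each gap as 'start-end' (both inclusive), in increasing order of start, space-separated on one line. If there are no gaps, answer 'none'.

Answer: 3-6 17-18

Derivation:
Fragment 1: offset=0 len=3
Fragment 2: offset=10 len=3
Fragment 3: offset=19 len=1
Fragment 4: offset=7 len=3
Fragment 5: offset=13 len=4
Gaps: 3-6 17-18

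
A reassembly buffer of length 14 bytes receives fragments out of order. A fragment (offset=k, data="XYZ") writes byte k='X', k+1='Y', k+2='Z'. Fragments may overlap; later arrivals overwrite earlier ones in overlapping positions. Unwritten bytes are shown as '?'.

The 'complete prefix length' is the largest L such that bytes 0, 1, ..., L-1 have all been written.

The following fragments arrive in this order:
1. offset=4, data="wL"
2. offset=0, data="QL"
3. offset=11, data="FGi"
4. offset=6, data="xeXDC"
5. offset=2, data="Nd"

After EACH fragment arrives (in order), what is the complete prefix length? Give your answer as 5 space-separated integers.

Fragment 1: offset=4 data="wL" -> buffer=????wL???????? -> prefix_len=0
Fragment 2: offset=0 data="QL" -> buffer=QL??wL???????? -> prefix_len=2
Fragment 3: offset=11 data="FGi" -> buffer=QL??wL?????FGi -> prefix_len=2
Fragment 4: offset=6 data="xeXDC" -> buffer=QL??wLxeXDCFGi -> prefix_len=2
Fragment 5: offset=2 data="Nd" -> buffer=QLNdwLxeXDCFGi -> prefix_len=14

Answer: 0 2 2 2 14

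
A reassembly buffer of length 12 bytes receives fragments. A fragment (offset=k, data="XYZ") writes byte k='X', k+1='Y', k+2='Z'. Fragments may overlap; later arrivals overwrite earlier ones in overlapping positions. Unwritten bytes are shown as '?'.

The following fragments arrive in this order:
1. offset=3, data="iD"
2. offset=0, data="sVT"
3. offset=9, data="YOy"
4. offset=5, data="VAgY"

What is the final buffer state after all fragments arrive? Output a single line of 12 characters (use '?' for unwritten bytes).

Fragment 1: offset=3 data="iD" -> buffer=???iD???????
Fragment 2: offset=0 data="sVT" -> buffer=sVTiD???????
Fragment 3: offset=9 data="YOy" -> buffer=sVTiD????YOy
Fragment 4: offset=5 data="VAgY" -> buffer=sVTiDVAgYYOy

Answer: sVTiDVAgYYOy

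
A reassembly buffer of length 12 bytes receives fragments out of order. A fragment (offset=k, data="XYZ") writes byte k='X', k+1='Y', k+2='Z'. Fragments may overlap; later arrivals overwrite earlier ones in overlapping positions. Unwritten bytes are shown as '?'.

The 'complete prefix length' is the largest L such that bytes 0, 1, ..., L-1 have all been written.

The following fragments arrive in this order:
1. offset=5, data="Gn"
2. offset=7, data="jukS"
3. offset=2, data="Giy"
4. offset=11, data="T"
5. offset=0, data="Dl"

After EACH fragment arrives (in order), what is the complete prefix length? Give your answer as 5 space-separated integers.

Answer: 0 0 0 0 12

Derivation:
Fragment 1: offset=5 data="Gn" -> buffer=?????Gn????? -> prefix_len=0
Fragment 2: offset=7 data="jukS" -> buffer=?????GnjukS? -> prefix_len=0
Fragment 3: offset=2 data="Giy" -> buffer=??GiyGnjukS? -> prefix_len=0
Fragment 4: offset=11 data="T" -> buffer=??GiyGnjukST -> prefix_len=0
Fragment 5: offset=0 data="Dl" -> buffer=DlGiyGnjukST -> prefix_len=12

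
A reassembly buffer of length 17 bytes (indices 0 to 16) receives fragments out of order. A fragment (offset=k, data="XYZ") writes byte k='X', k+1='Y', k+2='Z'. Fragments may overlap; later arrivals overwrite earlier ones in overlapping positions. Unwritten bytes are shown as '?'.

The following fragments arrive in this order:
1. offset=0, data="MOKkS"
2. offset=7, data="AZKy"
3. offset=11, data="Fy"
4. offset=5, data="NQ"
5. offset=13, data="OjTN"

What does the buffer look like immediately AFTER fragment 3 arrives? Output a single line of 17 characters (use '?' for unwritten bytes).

Fragment 1: offset=0 data="MOKkS" -> buffer=MOKkS????????????
Fragment 2: offset=7 data="AZKy" -> buffer=MOKkS??AZKy??????
Fragment 3: offset=11 data="Fy" -> buffer=MOKkS??AZKyFy????

Answer: MOKkS??AZKyFy????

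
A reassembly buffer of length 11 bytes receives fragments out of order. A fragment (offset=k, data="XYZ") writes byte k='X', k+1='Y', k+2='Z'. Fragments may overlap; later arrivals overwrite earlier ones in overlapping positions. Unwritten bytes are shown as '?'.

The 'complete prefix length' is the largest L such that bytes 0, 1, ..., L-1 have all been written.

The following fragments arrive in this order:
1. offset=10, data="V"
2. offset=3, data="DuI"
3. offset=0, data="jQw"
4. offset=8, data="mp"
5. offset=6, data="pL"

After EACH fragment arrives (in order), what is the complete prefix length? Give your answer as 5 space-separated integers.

Answer: 0 0 6 6 11

Derivation:
Fragment 1: offset=10 data="V" -> buffer=??????????V -> prefix_len=0
Fragment 2: offset=3 data="DuI" -> buffer=???DuI????V -> prefix_len=0
Fragment 3: offset=0 data="jQw" -> buffer=jQwDuI????V -> prefix_len=6
Fragment 4: offset=8 data="mp" -> buffer=jQwDuI??mpV -> prefix_len=6
Fragment 5: offset=6 data="pL" -> buffer=jQwDuIpLmpV -> prefix_len=11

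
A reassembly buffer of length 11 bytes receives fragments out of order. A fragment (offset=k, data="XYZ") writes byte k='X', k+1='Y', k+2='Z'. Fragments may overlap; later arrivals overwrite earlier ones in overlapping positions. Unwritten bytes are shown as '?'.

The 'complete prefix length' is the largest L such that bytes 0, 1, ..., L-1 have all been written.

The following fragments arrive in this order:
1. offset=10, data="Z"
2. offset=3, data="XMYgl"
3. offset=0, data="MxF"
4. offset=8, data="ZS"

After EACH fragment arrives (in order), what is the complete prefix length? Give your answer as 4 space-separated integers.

Answer: 0 0 8 11

Derivation:
Fragment 1: offset=10 data="Z" -> buffer=??????????Z -> prefix_len=0
Fragment 2: offset=3 data="XMYgl" -> buffer=???XMYgl??Z -> prefix_len=0
Fragment 3: offset=0 data="MxF" -> buffer=MxFXMYgl??Z -> prefix_len=8
Fragment 4: offset=8 data="ZS" -> buffer=MxFXMYglZSZ -> prefix_len=11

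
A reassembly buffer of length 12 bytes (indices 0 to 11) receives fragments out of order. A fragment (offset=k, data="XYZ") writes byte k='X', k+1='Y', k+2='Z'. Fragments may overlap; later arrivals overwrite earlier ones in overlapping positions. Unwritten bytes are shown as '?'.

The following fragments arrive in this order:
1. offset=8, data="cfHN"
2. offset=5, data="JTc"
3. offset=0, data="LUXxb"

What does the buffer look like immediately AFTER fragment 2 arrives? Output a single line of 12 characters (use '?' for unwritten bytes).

Fragment 1: offset=8 data="cfHN" -> buffer=????????cfHN
Fragment 2: offset=5 data="JTc" -> buffer=?????JTccfHN

Answer: ?????JTccfHN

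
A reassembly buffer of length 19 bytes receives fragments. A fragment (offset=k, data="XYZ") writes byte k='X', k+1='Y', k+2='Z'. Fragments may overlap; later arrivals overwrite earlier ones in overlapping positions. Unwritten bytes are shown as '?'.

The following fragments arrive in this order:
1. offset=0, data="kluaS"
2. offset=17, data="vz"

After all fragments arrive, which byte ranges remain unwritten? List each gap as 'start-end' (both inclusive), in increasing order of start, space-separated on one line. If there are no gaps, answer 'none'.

Answer: 5-16

Derivation:
Fragment 1: offset=0 len=5
Fragment 2: offset=17 len=2
Gaps: 5-16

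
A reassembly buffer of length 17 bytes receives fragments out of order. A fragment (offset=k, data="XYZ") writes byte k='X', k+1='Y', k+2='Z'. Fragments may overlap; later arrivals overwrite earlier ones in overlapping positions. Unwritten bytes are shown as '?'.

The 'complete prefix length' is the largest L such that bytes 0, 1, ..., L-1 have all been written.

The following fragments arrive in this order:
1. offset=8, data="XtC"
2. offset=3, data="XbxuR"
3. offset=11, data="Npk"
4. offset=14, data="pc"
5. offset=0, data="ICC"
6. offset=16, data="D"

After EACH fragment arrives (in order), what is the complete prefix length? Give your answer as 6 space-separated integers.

Fragment 1: offset=8 data="XtC" -> buffer=????????XtC?????? -> prefix_len=0
Fragment 2: offset=3 data="XbxuR" -> buffer=???XbxuRXtC?????? -> prefix_len=0
Fragment 3: offset=11 data="Npk" -> buffer=???XbxuRXtCNpk??? -> prefix_len=0
Fragment 4: offset=14 data="pc" -> buffer=???XbxuRXtCNpkpc? -> prefix_len=0
Fragment 5: offset=0 data="ICC" -> buffer=ICCXbxuRXtCNpkpc? -> prefix_len=16
Fragment 6: offset=16 data="D" -> buffer=ICCXbxuRXtCNpkpcD -> prefix_len=17

Answer: 0 0 0 0 16 17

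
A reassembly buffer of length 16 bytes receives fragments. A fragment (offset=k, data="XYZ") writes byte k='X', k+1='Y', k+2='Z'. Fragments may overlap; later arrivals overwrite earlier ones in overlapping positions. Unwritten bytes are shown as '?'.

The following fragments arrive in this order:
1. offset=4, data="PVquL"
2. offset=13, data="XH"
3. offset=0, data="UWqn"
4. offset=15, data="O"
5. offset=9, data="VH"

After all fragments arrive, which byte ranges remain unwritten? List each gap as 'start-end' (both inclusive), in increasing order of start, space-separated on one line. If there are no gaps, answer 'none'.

Answer: 11-12

Derivation:
Fragment 1: offset=4 len=5
Fragment 2: offset=13 len=2
Fragment 3: offset=0 len=4
Fragment 4: offset=15 len=1
Fragment 5: offset=9 len=2
Gaps: 11-12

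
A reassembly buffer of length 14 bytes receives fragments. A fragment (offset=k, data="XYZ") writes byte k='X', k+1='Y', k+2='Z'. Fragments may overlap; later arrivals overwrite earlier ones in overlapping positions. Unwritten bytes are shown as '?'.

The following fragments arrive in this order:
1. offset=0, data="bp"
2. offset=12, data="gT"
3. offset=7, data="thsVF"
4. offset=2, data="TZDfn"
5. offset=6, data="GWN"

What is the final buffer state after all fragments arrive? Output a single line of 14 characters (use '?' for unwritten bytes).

Answer: bpTZDfGWNsVFgT

Derivation:
Fragment 1: offset=0 data="bp" -> buffer=bp????????????
Fragment 2: offset=12 data="gT" -> buffer=bp??????????gT
Fragment 3: offset=7 data="thsVF" -> buffer=bp?????thsVFgT
Fragment 4: offset=2 data="TZDfn" -> buffer=bpTZDfnthsVFgT
Fragment 5: offset=6 data="GWN" -> buffer=bpTZDfGWNsVFgT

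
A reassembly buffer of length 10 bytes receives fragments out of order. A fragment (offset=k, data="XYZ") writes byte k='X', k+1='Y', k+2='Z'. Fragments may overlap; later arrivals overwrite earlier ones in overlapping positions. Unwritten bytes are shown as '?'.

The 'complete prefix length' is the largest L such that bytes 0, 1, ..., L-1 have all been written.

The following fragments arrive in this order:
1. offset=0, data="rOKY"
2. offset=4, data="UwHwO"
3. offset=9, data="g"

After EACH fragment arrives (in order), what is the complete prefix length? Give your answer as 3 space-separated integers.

Fragment 1: offset=0 data="rOKY" -> buffer=rOKY?????? -> prefix_len=4
Fragment 2: offset=4 data="UwHwO" -> buffer=rOKYUwHwO? -> prefix_len=9
Fragment 3: offset=9 data="g" -> buffer=rOKYUwHwOg -> prefix_len=10

Answer: 4 9 10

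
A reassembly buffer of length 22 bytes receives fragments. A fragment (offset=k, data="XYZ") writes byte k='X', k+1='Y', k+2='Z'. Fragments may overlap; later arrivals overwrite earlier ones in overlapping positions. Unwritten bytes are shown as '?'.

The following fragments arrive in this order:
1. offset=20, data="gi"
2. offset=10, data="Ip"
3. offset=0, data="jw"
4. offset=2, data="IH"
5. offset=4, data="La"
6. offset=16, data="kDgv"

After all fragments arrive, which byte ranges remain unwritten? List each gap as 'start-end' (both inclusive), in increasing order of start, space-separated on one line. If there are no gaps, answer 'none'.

Fragment 1: offset=20 len=2
Fragment 2: offset=10 len=2
Fragment 3: offset=0 len=2
Fragment 4: offset=2 len=2
Fragment 5: offset=4 len=2
Fragment 6: offset=16 len=4
Gaps: 6-9 12-15

Answer: 6-9 12-15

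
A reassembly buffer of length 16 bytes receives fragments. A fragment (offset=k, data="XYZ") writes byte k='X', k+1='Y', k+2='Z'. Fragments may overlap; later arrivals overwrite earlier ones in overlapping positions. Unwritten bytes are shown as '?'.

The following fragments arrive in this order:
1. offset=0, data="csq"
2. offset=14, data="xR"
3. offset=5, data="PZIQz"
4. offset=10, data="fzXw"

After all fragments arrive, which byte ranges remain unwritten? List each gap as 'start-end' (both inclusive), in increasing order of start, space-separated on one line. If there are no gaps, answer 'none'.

Fragment 1: offset=0 len=3
Fragment 2: offset=14 len=2
Fragment 3: offset=5 len=5
Fragment 4: offset=10 len=4
Gaps: 3-4

Answer: 3-4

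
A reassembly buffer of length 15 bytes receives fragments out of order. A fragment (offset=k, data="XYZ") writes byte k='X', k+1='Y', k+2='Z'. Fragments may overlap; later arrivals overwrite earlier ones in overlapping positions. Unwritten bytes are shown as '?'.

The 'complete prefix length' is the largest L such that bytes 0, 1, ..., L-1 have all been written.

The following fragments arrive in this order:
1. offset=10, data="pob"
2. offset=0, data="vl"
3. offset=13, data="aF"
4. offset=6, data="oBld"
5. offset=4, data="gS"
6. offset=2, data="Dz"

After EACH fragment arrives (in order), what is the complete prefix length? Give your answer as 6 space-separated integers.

Fragment 1: offset=10 data="pob" -> buffer=??????????pob?? -> prefix_len=0
Fragment 2: offset=0 data="vl" -> buffer=vl????????pob?? -> prefix_len=2
Fragment 3: offset=13 data="aF" -> buffer=vl????????pobaF -> prefix_len=2
Fragment 4: offset=6 data="oBld" -> buffer=vl????oBldpobaF -> prefix_len=2
Fragment 5: offset=4 data="gS" -> buffer=vl??gSoBldpobaF -> prefix_len=2
Fragment 6: offset=2 data="Dz" -> buffer=vlDzgSoBldpobaF -> prefix_len=15

Answer: 0 2 2 2 2 15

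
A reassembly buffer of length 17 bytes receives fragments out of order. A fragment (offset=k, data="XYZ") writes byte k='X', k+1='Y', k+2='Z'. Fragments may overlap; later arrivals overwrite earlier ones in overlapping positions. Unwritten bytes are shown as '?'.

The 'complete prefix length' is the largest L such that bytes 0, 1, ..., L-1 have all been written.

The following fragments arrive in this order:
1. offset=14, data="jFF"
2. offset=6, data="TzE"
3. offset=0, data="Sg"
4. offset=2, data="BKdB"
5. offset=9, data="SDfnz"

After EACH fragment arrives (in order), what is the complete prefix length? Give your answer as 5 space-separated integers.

Answer: 0 0 2 9 17

Derivation:
Fragment 1: offset=14 data="jFF" -> buffer=??????????????jFF -> prefix_len=0
Fragment 2: offset=6 data="TzE" -> buffer=??????TzE?????jFF -> prefix_len=0
Fragment 3: offset=0 data="Sg" -> buffer=Sg????TzE?????jFF -> prefix_len=2
Fragment 4: offset=2 data="BKdB" -> buffer=SgBKdBTzE?????jFF -> prefix_len=9
Fragment 5: offset=9 data="SDfnz" -> buffer=SgBKdBTzESDfnzjFF -> prefix_len=17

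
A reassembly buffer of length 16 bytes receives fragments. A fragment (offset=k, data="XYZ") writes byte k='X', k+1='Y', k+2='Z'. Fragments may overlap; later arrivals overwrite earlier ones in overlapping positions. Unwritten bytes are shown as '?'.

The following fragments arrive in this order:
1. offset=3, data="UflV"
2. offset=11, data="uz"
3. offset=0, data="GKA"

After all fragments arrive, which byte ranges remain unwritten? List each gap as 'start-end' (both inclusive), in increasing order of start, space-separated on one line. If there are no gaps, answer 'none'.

Fragment 1: offset=3 len=4
Fragment 2: offset=11 len=2
Fragment 3: offset=0 len=3
Gaps: 7-10 13-15

Answer: 7-10 13-15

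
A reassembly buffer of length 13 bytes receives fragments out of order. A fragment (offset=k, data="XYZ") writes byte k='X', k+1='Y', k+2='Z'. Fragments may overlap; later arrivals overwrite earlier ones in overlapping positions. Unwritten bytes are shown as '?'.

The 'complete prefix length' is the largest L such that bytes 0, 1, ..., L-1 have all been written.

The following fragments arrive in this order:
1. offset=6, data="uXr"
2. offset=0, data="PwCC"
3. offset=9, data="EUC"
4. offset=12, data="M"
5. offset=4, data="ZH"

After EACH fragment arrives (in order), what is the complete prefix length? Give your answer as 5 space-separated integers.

Fragment 1: offset=6 data="uXr" -> buffer=??????uXr???? -> prefix_len=0
Fragment 2: offset=0 data="PwCC" -> buffer=PwCC??uXr???? -> prefix_len=4
Fragment 3: offset=9 data="EUC" -> buffer=PwCC??uXrEUC? -> prefix_len=4
Fragment 4: offset=12 data="M" -> buffer=PwCC??uXrEUCM -> prefix_len=4
Fragment 5: offset=4 data="ZH" -> buffer=PwCCZHuXrEUCM -> prefix_len=13

Answer: 0 4 4 4 13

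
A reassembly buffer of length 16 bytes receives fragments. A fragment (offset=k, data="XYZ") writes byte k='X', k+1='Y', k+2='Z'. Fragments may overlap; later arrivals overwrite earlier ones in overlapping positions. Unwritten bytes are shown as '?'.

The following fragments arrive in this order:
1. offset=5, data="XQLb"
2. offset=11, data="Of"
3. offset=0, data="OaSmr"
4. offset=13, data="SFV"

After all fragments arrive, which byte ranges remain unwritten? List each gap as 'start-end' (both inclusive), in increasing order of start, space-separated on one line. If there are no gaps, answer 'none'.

Answer: 9-10

Derivation:
Fragment 1: offset=5 len=4
Fragment 2: offset=11 len=2
Fragment 3: offset=0 len=5
Fragment 4: offset=13 len=3
Gaps: 9-10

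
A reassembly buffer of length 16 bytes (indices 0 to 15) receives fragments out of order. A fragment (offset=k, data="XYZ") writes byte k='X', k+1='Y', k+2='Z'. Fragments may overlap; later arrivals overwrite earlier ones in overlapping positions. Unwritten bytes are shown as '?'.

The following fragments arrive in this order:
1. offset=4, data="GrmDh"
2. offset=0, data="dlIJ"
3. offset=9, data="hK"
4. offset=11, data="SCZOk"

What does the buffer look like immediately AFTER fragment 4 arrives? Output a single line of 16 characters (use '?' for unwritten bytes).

Fragment 1: offset=4 data="GrmDh" -> buffer=????GrmDh???????
Fragment 2: offset=0 data="dlIJ" -> buffer=dlIJGrmDh???????
Fragment 3: offset=9 data="hK" -> buffer=dlIJGrmDhhK?????
Fragment 4: offset=11 data="SCZOk" -> buffer=dlIJGrmDhhKSCZOk

Answer: dlIJGrmDhhKSCZOk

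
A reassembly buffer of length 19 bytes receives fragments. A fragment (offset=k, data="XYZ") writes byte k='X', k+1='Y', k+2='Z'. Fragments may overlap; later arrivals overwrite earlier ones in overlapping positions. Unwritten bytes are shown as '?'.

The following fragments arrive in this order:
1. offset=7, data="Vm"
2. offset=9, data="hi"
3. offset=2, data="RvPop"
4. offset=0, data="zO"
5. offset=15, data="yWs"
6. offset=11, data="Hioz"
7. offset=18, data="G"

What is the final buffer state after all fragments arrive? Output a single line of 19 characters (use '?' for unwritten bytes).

Answer: zORvPopVmhiHiozyWsG

Derivation:
Fragment 1: offset=7 data="Vm" -> buffer=???????Vm??????????
Fragment 2: offset=9 data="hi" -> buffer=???????Vmhi????????
Fragment 3: offset=2 data="RvPop" -> buffer=??RvPopVmhi????????
Fragment 4: offset=0 data="zO" -> buffer=zORvPopVmhi????????
Fragment 5: offset=15 data="yWs" -> buffer=zORvPopVmhi????yWs?
Fragment 6: offset=11 data="Hioz" -> buffer=zORvPopVmhiHiozyWs?
Fragment 7: offset=18 data="G" -> buffer=zORvPopVmhiHiozyWsG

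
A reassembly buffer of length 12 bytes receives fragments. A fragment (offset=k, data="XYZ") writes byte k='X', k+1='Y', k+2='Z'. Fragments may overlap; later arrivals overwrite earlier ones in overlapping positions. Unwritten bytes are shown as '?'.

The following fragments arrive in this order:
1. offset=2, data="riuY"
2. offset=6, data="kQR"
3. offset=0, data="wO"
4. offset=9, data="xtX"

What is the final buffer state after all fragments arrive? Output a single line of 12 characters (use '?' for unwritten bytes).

Answer: wOriuYkQRxtX

Derivation:
Fragment 1: offset=2 data="riuY" -> buffer=??riuY??????
Fragment 2: offset=6 data="kQR" -> buffer=??riuYkQR???
Fragment 3: offset=0 data="wO" -> buffer=wOriuYkQR???
Fragment 4: offset=9 data="xtX" -> buffer=wOriuYkQRxtX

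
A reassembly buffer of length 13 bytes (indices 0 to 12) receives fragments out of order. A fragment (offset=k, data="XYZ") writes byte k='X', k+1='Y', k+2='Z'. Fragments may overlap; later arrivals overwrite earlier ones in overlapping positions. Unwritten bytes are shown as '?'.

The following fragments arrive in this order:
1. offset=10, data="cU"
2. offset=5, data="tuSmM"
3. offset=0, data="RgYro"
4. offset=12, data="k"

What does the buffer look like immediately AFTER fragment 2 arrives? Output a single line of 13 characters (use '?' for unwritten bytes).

Fragment 1: offset=10 data="cU" -> buffer=??????????cU?
Fragment 2: offset=5 data="tuSmM" -> buffer=?????tuSmMcU?

Answer: ?????tuSmMcU?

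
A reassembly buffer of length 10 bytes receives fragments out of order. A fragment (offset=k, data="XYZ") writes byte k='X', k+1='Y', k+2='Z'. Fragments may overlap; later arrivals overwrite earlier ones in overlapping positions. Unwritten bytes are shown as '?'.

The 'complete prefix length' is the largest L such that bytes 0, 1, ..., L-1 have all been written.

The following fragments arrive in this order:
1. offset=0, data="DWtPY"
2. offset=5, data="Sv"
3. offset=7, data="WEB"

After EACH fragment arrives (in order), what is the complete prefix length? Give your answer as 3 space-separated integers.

Fragment 1: offset=0 data="DWtPY" -> buffer=DWtPY????? -> prefix_len=5
Fragment 2: offset=5 data="Sv" -> buffer=DWtPYSv??? -> prefix_len=7
Fragment 3: offset=7 data="WEB" -> buffer=DWtPYSvWEB -> prefix_len=10

Answer: 5 7 10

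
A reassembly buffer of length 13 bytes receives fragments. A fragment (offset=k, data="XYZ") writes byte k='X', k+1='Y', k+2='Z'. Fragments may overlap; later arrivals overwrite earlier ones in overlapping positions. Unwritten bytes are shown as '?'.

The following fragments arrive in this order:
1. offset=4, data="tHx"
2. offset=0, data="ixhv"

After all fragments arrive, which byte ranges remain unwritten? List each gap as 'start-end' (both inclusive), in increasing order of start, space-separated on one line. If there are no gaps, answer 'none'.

Answer: 7-12

Derivation:
Fragment 1: offset=4 len=3
Fragment 2: offset=0 len=4
Gaps: 7-12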